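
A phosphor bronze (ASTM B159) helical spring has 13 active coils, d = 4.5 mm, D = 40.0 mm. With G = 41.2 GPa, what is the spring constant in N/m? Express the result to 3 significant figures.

2540 N/m

k = Gd⁴/(8D³N_a) = (41.2×10³ × 4.5⁴) / (8 × 40.0³ × 13)
  = 1.68946e+07 / 6.656e+06 = 2.5382 N/mm = 2538.2 N/m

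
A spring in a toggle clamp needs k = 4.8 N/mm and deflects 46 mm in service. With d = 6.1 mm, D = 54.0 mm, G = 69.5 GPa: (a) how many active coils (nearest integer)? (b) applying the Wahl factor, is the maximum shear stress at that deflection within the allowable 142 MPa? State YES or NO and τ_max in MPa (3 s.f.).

(a) 16 coils; (b) NO, τ_max = 155 MPa

N_a = Gd⁴/(8D³k) = (69.5×10³)(6.1⁴)/(8·54.0³·4.8) = 15.91 → N_a = 16
Actual rate k = Gd⁴/(8D³·16) = 4.7743 N/mm
Working load F = kδ = 4.7743·46 = 219.62 N
C = 54.0/6.1 = 8.8525; K_W = (4C−1)/(4C−4)+0.615/C = 1.1650
τ_max = K_W·8FD/(πd³) = 1.1650·133.05 = 155 MPa
τ_max > 142 MPa → exceeds allowable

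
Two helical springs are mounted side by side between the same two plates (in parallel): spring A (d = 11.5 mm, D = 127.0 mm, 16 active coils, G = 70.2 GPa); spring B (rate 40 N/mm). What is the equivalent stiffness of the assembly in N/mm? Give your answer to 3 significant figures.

k_A = Gd⁴/(8D³N_a) = (70.2×10³)(11.5⁴)/(8·127.0³·16) = 4.6828 N/mm
Parallel: k_eq = 4.6828 + 40 = 44.683 N/mm

44.7 N/mm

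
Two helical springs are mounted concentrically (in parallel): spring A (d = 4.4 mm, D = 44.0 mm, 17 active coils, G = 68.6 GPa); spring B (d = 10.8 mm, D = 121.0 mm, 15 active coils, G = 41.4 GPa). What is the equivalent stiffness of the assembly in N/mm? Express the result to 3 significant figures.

4.87 N/mm

k_A = Gd⁴/(8D³N_a) = (68.6×10³)(4.4⁴)/(8·44.0³·17) = 2.2194 N/mm
k_B = Gd⁴/(8D³N_a) = (41.4×10³)(10.8⁴)/(8·121.0³·15) = 2.6495 N/mm
Parallel: k_eq = 2.2194 + 2.6495 = 4.8689 N/mm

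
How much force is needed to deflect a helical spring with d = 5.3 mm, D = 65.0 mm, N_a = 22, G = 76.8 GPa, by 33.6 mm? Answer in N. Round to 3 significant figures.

42.1 N

k = Gd⁴/(8D³N_a) = (76.8×10³)(5.3⁴)/(8·65.0³·22) = 1.2538 N/mm
F = k·δ = 1.2538 × 33.6 = 42.126 N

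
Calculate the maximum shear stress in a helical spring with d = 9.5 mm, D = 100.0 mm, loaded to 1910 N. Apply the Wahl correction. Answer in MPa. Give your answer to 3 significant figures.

Spring index C = D/d = 100.0/9.5 = 10.5263
K_W = (4C−1)/(4C−4) + 0.615/C = 41.105/38.105 + 0.0584 = 1.1372
τ₀ = 8FD/(πd³) = 8·1910·100.0/(π·9.5³) = 1.528e+06/2693.5 = 567.29 MPa
τ_max = K·τ₀ = 1.1372 × 567.29 = 645.09 MPa

645 MPa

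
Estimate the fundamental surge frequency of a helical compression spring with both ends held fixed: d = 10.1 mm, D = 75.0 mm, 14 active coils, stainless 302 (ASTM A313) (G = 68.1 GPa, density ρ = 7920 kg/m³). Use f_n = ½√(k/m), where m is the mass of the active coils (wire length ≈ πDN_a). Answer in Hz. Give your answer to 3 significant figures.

42.3 Hz

k = Gd⁴/(8D³N_a) = (68.1×10³)(10.1⁴)/(8·75.0³·14) = 14.998 N/mm = 14998 N/m
Wire length L = πDN_a = π·75.0·14 = 3298.7 mm
m = ρ·(πd²/4)·L = 7920 × 80.118×10⁻⁶ m² × 3.2987 m = 2.0931 kg
f_n = ½√(k/m) = 0.5·√(14998/2.0931) = 0.5·√(7165.3) = 42.324 Hz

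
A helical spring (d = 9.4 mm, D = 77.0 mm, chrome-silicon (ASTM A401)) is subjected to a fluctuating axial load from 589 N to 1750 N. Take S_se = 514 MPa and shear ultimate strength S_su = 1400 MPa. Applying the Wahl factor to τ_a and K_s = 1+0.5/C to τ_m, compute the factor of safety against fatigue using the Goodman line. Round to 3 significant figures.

1.91

C = D/d = 77.0/9.4 = 8.1915; K_W = (4C−1)/(4C−4)+0.615/C = 1.1794; K_s = 1+0.5/C = 1.0610
F_a = (F_max−F_min)/2 = 580.5 N; F_m = (F_max+F_min)/2 = 1169.5 N
τ_a = K_W·8F_aD/(πd³) = 1.1794 × 137.04 = 161.62 MPa
τ_m = K_s·8F_mD/(πd³) = 1.0610 × 276.09 = 292.94 MPa
Goodman: 1/n_f = τ_a/S_se + τ_m/S_su = 161.62/514 + 292.94/1400 = 0.31444 + 0.20924 = 0.52368
n_f = 1/0.52368 = 1.91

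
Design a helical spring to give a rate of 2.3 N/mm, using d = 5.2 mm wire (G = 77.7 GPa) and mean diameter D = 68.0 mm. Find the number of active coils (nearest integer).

10

N_a = Gd⁴/(8D³k) = (77.7×10³ × 5.2⁴)/(8 × 68.0³ × 2.3)
    = 5.68113e+07 / 5.78555e+06 = 9.82 → 10 coils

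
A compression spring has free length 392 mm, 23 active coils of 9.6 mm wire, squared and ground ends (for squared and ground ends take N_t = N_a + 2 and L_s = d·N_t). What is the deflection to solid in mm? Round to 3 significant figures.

152 mm

N_t = 25; L_s = 9.6·25 = 240 mm
δ_solid = L₀ − L_s = 392 − 240 = 152 mm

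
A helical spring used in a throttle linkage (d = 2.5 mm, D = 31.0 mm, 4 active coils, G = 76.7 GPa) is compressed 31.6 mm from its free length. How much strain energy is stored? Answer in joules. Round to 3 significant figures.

1.57 J

k = Gd⁴/(8D³N_a) = (76.7×10³)(2.5⁴)/(8·31.0³·4) = 3.1428 N/mm
U = ½kδ² = 0.5 × 3.1428 × 31.6² = 1569.2 N·mm = 1.5692 J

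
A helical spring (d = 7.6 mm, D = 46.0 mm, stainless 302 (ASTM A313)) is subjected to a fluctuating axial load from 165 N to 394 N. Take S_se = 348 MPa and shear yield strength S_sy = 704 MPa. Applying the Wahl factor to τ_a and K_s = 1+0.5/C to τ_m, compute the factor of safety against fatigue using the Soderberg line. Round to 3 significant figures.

4.46

C = D/d = 46.0/7.6 = 6.0526; K_W = (4C−1)/(4C−4)+0.615/C = 1.2500; K_s = 1+0.5/C = 1.0826
F_a = (F_max−F_min)/2 = 114.5 N; F_m = (F_max+F_min)/2 = 279.5 N
τ_a = K_W·8F_aD/(πd³) = 1.2500 × 30.554 = 38.193 MPa
τ_m = K_s·8F_mD/(πd³) = 1.0826 × 74.583 = 80.744 MPa
Soderberg: 1/n_f = τ_a/S_se + τ_m/S_sy = 38.193/348 + 80.744/704 = 0.10975 + 0.11469 = 0.22444
n_f = 1/0.22444 = 4.455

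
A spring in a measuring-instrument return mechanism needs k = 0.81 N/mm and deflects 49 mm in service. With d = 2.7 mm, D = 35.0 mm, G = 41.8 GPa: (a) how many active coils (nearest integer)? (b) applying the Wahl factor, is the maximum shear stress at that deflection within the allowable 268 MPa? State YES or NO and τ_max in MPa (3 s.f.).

(a) 8 coils; (b) YES, τ_max = 199 MPa

N_a = Gd⁴/(8D³k) = (41.8×10³)(2.7⁴)/(8·35.0³·0.81) = 7.996 → N_a = 8
Actual rate k = Gd⁴/(8D³·8) = 0.80956 N/mm
Working load F = kδ = 0.80956·49 = 39.668 N
C = 35.0/2.7 = 12.9630; K_W = (4C−1)/(4C−4)+0.615/C = 1.1101
τ_max = K_W·8FD/(πd³) = 1.1101·179.62 = 199.41 MPa
τ_max ≤ 268 MPa → acceptable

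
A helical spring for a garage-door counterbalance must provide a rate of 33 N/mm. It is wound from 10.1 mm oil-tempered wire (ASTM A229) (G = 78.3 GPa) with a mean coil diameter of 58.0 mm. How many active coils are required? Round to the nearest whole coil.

N_a = Gd⁴/(8D³k) = (78.3×10³ × 10.1⁴)/(8 × 58.0³ × 33)
    = 8.14793e+08 / 5.15096e+07 = 15.82 → 16 coils

16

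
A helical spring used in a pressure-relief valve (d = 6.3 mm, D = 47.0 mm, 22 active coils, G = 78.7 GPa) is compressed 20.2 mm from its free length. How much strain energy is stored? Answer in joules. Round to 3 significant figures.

k = Gd⁴/(8D³N_a) = (78.7×10³)(6.3⁴)/(8·47.0³·22) = 6.7847 N/mm
U = ½kδ² = 0.5 × 6.7847 × 20.2² = 1384.2 N·mm = 1.3842 J

1.38 J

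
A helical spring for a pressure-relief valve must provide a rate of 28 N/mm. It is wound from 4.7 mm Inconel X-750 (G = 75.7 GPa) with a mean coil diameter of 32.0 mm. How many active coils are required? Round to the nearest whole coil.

5

N_a = Gd⁴/(8D³k) = (75.7×10³ × 4.7⁴)/(8 × 32.0³ × 28)
    = 3.69392e+07 / 7.34003e+06 = 5.033 → 5 coils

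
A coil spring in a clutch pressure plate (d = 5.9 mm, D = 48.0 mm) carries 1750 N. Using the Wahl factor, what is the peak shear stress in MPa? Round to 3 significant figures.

Spring index C = D/d = 48.0/5.9 = 8.1356
K_W = (4C−1)/(4C−4) + 0.615/C = 31.542/28.542 + 0.0756 = 1.1807
τ₀ = 8FD/(πd³) = 8·1750·48.0/(π·5.9³) = 672000/645.22 = 1041.5 MPa
τ_max = K·τ₀ = 1.1807 × 1041.5 = 1229.7 MPa

1230 MPa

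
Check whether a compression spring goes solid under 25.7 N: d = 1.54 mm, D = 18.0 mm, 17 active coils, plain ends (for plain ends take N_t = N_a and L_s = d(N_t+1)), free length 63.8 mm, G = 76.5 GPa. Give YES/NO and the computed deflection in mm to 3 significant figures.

YES, δ = 47.4 mm

k = Gd⁴/(8D³N_a) = (76.5×10³)(1.54⁴)/(8·18.0³·17) = 0.54249 N/mm
N_t = 17; L_s = 1.54·18 = 27.72 mm; δ_solid = L₀ − L_s = 63.8 − 27.72 = 36.08 mm
δ = F/k = 25.7/0.54249 = 47.375 mm
δ ≥ δ_solid → spring goes solid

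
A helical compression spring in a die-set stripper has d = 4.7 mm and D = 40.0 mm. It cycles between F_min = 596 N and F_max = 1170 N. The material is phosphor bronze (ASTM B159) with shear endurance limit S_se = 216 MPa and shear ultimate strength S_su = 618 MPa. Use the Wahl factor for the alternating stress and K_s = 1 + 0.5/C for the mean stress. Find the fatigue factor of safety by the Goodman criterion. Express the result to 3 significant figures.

0.332

C = D/d = 40.0/4.7 = 8.5106; K_W = (4C−1)/(4C−4)+0.615/C = 1.1721; K_s = 1+0.5/C = 1.0588
F_a = (F_max−F_min)/2 = 287 N; F_m = (F_max+F_min)/2 = 883 N
τ_a = K_W·8F_aD/(πd³) = 1.1721 × 281.57 = 330.04 MPa
τ_m = K_s·8F_mD/(πd³) = 1.0588 × 866.3 = 917.19 MPa
Goodman: 1/n_f = τ_a/S_se + τ_m/S_su = 330.04/216 + 917.19/618 = 1.52794 + 1.48413 = 3.0121
n_f = 1/3.0121 = 0.332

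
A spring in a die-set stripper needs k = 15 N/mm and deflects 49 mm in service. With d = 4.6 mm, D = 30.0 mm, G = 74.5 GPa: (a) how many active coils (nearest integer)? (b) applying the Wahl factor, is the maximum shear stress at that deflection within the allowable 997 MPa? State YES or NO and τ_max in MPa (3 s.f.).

(a) 10 coils; (b) YES, τ_max = 731 MPa

N_a = Gd⁴/(8D³k) = (74.5×10³)(4.6⁴)/(8·30.0³·15) = 10.3 → N_a = 10
Actual rate k = Gd⁴/(8D³·10) = 15.443 N/mm
Working load F = kδ = 15.443·49 = 756.71 N
C = 30.0/4.6 = 6.5217; K_W = (4C−1)/(4C−4)+0.615/C = 1.2301
τ_max = K_W·8FD/(πd³) = 1.2301·593.91 = 730.58 MPa
τ_max ≤ 997 MPa → acceptable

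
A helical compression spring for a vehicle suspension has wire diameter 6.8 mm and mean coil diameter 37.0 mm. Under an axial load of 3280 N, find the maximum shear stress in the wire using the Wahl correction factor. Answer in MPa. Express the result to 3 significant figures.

Spring index C = D/d = 37.0/6.8 = 5.4412
K_W = (4C−1)/(4C−4) + 0.615/C = 20.765/17.765 + 0.1130 = 1.2819
τ₀ = 8FD/(πd³) = 8·3280·37.0/(π·6.8³) = 970880/987.82 = 982.85 MPa
τ_max = K·τ₀ = 1.2819 × 982.85 = 1259.9 MPa

1260 MPa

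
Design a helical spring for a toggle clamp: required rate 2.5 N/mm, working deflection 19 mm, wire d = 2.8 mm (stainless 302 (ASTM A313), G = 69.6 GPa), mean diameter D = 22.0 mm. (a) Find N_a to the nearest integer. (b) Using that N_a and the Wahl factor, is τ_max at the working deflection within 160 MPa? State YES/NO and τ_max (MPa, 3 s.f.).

N_a = Gd⁴/(8D³k) = (69.6×10³)(2.8⁴)/(8·22.0³·2.5) = 20.09 → N_a = 20
Actual rate k = Gd⁴/(8D³·20) = 2.511 N/mm
Working load F = kδ = 2.511·19 = 47.71 N
C = 22.0/2.8 = 7.8571; K_W = (4C−1)/(4C−4)+0.615/C = 1.1876
τ_max = K_W·8FD/(πd³) = 1.1876·121.76 = 144.6 MPa
τ_max ≤ 160 MPa → acceptable

(a) 20 coils; (b) YES, τ_max = 145 MPa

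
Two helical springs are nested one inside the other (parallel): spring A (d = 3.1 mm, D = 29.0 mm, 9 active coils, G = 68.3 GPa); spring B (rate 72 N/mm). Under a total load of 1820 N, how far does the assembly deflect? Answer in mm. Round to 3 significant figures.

k_A = Gd⁴/(8D³N_a) = (68.3×10³)(3.1⁴)/(8·29.0³·9) = 3.592 N/mm
Parallel: k_eq = 3.592 + 72 = 75.592 N/mm
δ = F/k_eq = 1820/75.592 = 24.077 mm

24.1 mm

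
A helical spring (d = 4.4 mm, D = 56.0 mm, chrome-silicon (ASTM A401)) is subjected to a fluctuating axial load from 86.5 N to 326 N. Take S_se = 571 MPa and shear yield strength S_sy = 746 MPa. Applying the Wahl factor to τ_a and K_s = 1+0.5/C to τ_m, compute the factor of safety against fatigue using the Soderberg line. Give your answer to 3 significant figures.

1.15

C = D/d = 56.0/4.4 = 12.7273; K_W = (4C−1)/(4C−4)+0.615/C = 1.1123; K_s = 1+0.5/C = 1.0393
F_a = (F_max−F_min)/2 = 119.75 N; F_m = (F_max+F_min)/2 = 206.25 N
τ_a = K_W·8F_aD/(πd³) = 1.1123 × 200.47 = 222.98 MPa
τ_m = K_s·8F_mD/(πd³) = 1.0393 × 345.27 = 358.84 MPa
Soderberg: 1/n_f = τ_a/S_se + τ_m/S_sy = 222.98/571 + 358.84/746 = 0.39050 + 0.48102 = 0.87152
n_f = 1/0.87152 = 1.147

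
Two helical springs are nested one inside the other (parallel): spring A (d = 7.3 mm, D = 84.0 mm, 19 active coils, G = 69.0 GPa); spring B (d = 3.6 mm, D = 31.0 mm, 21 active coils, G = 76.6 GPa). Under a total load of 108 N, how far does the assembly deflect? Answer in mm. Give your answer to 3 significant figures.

22.8 mm

k_A = Gd⁴/(8D³N_a) = (69.0×10³)(7.3⁴)/(8·84.0³·19) = 2.175 N/mm
k_B = Gd⁴/(8D³N_a) = (76.6×10³)(3.6⁴)/(8·31.0³·21) = 2.5707 N/mm
Parallel: k_eq = 2.175 + 2.5707 = 4.7457 N/mm
δ = F/k_eq = 108/4.7457 = 22.758 mm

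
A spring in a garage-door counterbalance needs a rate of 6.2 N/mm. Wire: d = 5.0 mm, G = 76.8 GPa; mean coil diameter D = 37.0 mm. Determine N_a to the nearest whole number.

19

N_a = Gd⁴/(8D³k) = (76.8×10³ × 5.0⁴)/(8 × 37.0³ × 6.2)
    = 4.8e+07 / 2.51239e+06 = 19.11 → 19 coils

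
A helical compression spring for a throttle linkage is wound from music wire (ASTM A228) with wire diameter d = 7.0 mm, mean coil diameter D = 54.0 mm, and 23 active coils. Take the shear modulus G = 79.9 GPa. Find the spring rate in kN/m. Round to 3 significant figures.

6.62 kN/m

k = Gd⁴/(8D³N_a) = (79.9×10³ × 7.0⁴) / (8 × 54.0³ × 23)
  = 1.9184e+08 / 2.89734e+07 = 6.6212 N/mm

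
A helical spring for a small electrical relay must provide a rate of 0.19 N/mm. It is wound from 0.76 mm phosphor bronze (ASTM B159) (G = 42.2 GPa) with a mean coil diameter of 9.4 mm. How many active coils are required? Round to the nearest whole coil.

N_a = Gd⁴/(8D³k) = (42.2×10³ × 0.76⁴)/(8 × 9.4³ × 0.19)
    = 14078.8 / 1262.49 = 11.15 → 11 coils

11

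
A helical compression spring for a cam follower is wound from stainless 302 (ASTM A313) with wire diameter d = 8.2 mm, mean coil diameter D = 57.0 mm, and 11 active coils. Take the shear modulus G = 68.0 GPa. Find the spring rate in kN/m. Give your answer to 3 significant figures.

k = Gd⁴/(8D³N_a) = (68.0×10³ × 8.2⁴) / (8 × 57.0³ × 11)
  = 3.07443e+08 / 1.6297e+07 = 18.865 N/mm

18.9 kN/m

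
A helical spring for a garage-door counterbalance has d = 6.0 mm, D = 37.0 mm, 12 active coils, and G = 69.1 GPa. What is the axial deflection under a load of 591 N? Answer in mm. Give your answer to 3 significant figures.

32.1 mm

k = Gd⁴/(8D³N_a) = (69.1×10³)(6.0⁴)/(8·37.0³·12) = 18.416 N/mm
δ = F/k = 591 / 18.416 = 32.091 mm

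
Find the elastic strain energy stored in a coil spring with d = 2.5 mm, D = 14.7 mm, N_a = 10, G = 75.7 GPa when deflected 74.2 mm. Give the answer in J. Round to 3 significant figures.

32.0 J

k = Gd⁴/(8D³N_a) = (75.7×10³)(2.5⁴)/(8·14.7³·10) = 11.636 N/mm
U = ½kδ² = 0.5 × 11.636 × 74.2² = 32033 N·mm = 32.033 J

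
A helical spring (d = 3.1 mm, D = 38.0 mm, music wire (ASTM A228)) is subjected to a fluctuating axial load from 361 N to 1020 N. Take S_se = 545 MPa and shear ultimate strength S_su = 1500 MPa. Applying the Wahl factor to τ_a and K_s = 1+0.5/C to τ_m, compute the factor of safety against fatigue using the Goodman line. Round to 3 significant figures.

C = D/d = 38.0/3.1 = 12.2581; K_W = (4C−1)/(4C−4)+0.615/C = 1.1168; K_s = 1+0.5/C = 1.0408
F_a = (F_max−F_min)/2 = 329.5 N; F_m = (F_max+F_min)/2 = 690.5 N
τ_a = K_W·8F_aD/(πd³) = 1.1168 × 1070.3 = 1195.3 MPa
τ_m = K_s·8F_mD/(πd³) = 1.0408 × 2242.9 = 2334.3 MPa
Goodman: 1/n_f = τ_a/S_se + τ_m/S_su = 1195.3/545 + 2334.3/1500 = 2.19315 + 1.55623 = 3.7494
n_f = 1/3.7494 = 0.2667

0.267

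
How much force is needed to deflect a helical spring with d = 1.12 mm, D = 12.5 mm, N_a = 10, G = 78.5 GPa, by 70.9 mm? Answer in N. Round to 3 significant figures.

56.0 N

k = Gd⁴/(8D³N_a) = (78.5×10³)(1.12⁴)/(8·12.5³·10) = 0.79054 N/mm
F = k·δ = 0.79054 × 70.9 = 56.049 N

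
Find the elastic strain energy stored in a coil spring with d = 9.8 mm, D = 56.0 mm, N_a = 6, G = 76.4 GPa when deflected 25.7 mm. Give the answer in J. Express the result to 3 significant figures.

27.6 J

k = Gd⁴/(8D³N_a) = (76.4×10³)(9.8⁴)/(8·56.0³·6) = 83.597 N/mm
U = ½kδ² = 0.5 × 83.597 × 25.7² = 27608 N·mm = 27.608 J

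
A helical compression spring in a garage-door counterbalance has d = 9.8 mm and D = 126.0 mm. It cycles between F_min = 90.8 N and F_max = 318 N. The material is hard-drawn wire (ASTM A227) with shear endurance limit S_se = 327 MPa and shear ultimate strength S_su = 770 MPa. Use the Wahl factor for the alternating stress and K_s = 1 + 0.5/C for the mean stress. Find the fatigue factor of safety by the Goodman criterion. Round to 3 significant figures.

4.43

C = D/d = 126.0/9.8 = 12.8571; K_W = (4C−1)/(4C−4)+0.615/C = 1.1111; K_s = 1+0.5/C = 1.0389
F_a = (F_max−F_min)/2 = 113.6 N; F_m = (F_max+F_min)/2 = 204.4 N
τ_a = K_W·8F_aD/(πd³) = 1.1111 × 38.727 = 43.029 MPa
τ_m = K_s·8F_mD/(πd³) = 1.0389 × 69.681 = 72.391 MPa
Goodman: 1/n_f = τ_a/S_se + τ_m/S_su = 43.029/327 + 72.391/770 = 0.13159 + 0.09401 = 0.2256
n_f = 1/0.2256 = 4.433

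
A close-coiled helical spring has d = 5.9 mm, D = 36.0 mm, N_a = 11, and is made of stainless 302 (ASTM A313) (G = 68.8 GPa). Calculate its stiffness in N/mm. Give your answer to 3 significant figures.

k = Gd⁴/(8D³N_a) = (68.8×10³ × 5.9⁴) / (8 × 36.0³ × 11)
  = 8.33674e+07 / 4.10573e+06 = 20.305 N/mm

20.3 N/mm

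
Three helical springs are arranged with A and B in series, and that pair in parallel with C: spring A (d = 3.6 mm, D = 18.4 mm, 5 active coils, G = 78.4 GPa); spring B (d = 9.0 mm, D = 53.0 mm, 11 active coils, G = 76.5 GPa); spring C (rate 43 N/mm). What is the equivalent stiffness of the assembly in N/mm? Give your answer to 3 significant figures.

k_A = Gd⁴/(8D³N_a) = (78.4×10³)(3.6⁴)/(8·18.4³·5) = 52.846 N/mm
k_B = Gd⁴/(8D³N_a) = (76.5×10³)(9.0⁴)/(8·53.0³·11) = 38.311 N/mm
Springs A,B series: k_AB = 1/(1/52.846+1/38.311) = 22.21 N/mm; parallel with C: k_eq = 22.21+43 = 65.21 N/mm

65.2 N/mm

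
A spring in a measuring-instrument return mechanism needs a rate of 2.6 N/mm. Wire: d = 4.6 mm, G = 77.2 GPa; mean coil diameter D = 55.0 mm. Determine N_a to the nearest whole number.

N_a = Gd⁴/(8D³k) = (77.2×10³ × 4.6⁴)/(8 × 55.0³ × 2.6)
    = 3.4566e+07 / 3.4606e+06 = 9.988 → 10 coils

10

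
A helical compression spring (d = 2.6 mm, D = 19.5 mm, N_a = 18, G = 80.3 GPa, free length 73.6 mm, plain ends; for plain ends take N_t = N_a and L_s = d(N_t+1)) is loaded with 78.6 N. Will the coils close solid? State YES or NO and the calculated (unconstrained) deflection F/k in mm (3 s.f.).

k = Gd⁴/(8D³N_a) = (80.3×10³)(2.6⁴)/(8·19.5³·18) = 3.4367 N/mm
N_t = 18; L_s = 2.6·19 = 49.4 mm; δ_solid = L₀ − L_s = 73.6 − 49.4 = 24.2 mm
δ = F/k = 78.6/3.4367 = 22.871 mm
δ < δ_solid → spring does not go solid

NO, δ = 22.9 mm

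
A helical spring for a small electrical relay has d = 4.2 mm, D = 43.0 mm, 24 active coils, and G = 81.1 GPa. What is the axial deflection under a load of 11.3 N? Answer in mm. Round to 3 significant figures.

6.84 mm

k = Gd⁴/(8D³N_a) = (81.1×10³)(4.2⁴)/(8·43.0³·24) = 1.6531 N/mm
δ = F/k = 11.3 / 1.6531 = 6.8354 mm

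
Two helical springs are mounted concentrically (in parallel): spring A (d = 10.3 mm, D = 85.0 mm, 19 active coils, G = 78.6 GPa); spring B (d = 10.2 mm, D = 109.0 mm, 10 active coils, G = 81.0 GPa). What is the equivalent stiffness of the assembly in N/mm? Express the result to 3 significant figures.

17.9 N/mm

k_A = Gd⁴/(8D³N_a) = (78.6×10³)(10.3⁴)/(8·85.0³·19) = 9.477 N/mm
k_B = Gd⁴/(8D³N_a) = (81.0×10³)(10.2⁴)/(8·109.0³·10) = 8.4628 N/mm
Parallel: k_eq = 9.477 + 8.4628 = 17.94 N/mm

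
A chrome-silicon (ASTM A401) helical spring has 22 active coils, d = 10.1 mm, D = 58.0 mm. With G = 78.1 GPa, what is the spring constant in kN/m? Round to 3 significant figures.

23.7 kN/m

k = Gd⁴/(8D³N_a) = (78.1×10³ × 10.1⁴) / (8 × 58.0³ × 22)
  = 8.12712e+08 / 3.43397e+07 = 23.667 N/mm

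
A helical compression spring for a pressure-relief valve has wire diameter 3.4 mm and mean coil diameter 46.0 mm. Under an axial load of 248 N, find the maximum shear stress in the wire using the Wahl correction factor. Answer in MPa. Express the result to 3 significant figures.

817 MPa

Spring index C = D/d = 46.0/3.4 = 13.5294
K_W = (4C−1)/(4C−4) + 0.615/C = 53.118/50.118 + 0.0455 = 1.1053
τ₀ = 8FD/(πd³) = 8·248·46.0/(π·3.4³) = 91264/123.48 = 739.12 MPa
τ_max = K·τ₀ = 1.1053 × 739.12 = 816.96 MPa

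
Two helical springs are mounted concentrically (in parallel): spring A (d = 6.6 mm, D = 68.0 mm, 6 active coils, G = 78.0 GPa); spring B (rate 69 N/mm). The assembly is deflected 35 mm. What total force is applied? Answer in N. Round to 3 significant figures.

k_A = Gd⁴/(8D³N_a) = (78.0×10³)(6.6⁴)/(8·68.0³·6) = 9.8062 N/mm
Parallel: k_eq = 9.8062 + 69 = 78.806 N/mm
F = k_eq·δ = 78.806·35 = 2758.2 N

2760 N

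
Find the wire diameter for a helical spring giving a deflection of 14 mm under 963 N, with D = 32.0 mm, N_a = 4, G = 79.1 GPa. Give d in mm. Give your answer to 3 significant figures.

Required rate k = F/δ = 963/14 = 68.786 N/mm
d = (8D³N_a·k / G)^(1/4) = (8·32.0³·4·68.786 / (79.1×10³))^0.25
  = (911.85)^0.25 = 5.4952 mm

5.50 mm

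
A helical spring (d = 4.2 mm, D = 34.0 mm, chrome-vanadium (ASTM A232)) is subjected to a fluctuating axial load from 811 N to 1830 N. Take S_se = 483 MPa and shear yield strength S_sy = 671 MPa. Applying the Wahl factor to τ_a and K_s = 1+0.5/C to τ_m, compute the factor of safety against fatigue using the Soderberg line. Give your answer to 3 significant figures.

0.257

C = D/d = 34.0/4.2 = 8.0952; K_W = (4C−1)/(4C−4)+0.615/C = 1.1817; K_s = 1+0.5/C = 1.0618
F_a = (F_max−F_min)/2 = 509.5 N; F_m = (F_max+F_min)/2 = 1320.5 N
τ_a = K_W·8F_aD/(πd³) = 1.1817 × 595.41 = 703.58 MPa
τ_m = K_s·8F_mD/(πd³) = 1.0618 × 1543.2 = 1638.5 MPa
Soderberg: 1/n_f = τ_a/S_se + τ_m/S_sy = 703.58/483 + 1638.5/671 = 1.45669 + 2.44183 = 3.8985
n_f = 1/3.8985 = 0.2565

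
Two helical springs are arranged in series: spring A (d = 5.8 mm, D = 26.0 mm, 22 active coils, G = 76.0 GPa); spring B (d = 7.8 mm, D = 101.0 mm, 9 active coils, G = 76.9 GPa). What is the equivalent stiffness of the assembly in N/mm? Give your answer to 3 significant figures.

3.37 N/mm

k_A = Gd⁴/(8D³N_a) = (76.0×10³)(5.8⁴)/(8·26.0³·22) = 27.803 N/mm
k_B = Gd⁴/(8D³N_a) = (76.9×10³)(7.8⁴)/(8·101.0³·9) = 3.8371 N/mm
Series: 1/k_eq = 1/27.803 + 1/3.8371 = 0.29658; k_eq = 3.3718 N/mm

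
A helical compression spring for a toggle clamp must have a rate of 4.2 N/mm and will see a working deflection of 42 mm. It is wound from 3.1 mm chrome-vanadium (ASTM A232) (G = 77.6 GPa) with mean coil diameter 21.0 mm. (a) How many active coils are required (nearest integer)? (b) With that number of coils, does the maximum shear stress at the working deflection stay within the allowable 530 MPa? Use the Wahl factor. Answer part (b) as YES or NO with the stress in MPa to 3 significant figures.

(a) 23 coils; (b) YES, τ_max = 387 MPa

N_a = Gd⁴/(8D³k) = (77.6×10³)(3.1⁴)/(8·21.0³·4.2) = 23.03 → N_a = 23
Actual rate k = Gd⁴/(8D³·23) = 4.2056 N/mm
Working load F = kδ = 4.2056·42 = 176.64 N
C = 21.0/3.1 = 6.7742; K_W = (4C−1)/(4C−4)+0.615/C = 1.2207
τ_max = K_W·8FD/(πd³) = 1.2207·317.07 = 387.04 MPa
τ_max ≤ 530 MPa → acceptable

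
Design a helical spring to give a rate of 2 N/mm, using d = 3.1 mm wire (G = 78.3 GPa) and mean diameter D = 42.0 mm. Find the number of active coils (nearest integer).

N_a = Gd⁴/(8D³k) = (78.3×10³ × 3.1⁴)/(8 × 42.0³ × 2)
    = 7.23117e+06 / 1.18541e+06 = 6.1 → 6 coils

6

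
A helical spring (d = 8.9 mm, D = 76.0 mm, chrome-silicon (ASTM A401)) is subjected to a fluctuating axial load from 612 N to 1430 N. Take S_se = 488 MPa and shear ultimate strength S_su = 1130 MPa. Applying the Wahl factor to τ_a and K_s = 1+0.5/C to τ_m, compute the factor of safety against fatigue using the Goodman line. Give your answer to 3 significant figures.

C = D/d = 76.0/8.9 = 8.5393; K_W = (4C−1)/(4C−4)+0.615/C = 1.1715; K_s = 1+0.5/C = 1.0586
F_a = (F_max−F_min)/2 = 409 N; F_m = (F_max+F_min)/2 = 1021 N
τ_a = K_W·8F_aD/(πd³) = 1.1715 × 112.28 = 131.54 MPa
τ_m = K_s·8F_mD/(πd³) = 1.0586 × 280.29 = 296.7 MPa
Goodman: 1/n_f = τ_a/S_se + τ_m/S_su = 131.54/488 + 296.7/1130 = 0.26954 + 0.26257 = 0.53211
n_f = 1/0.53211 = 1.879

1.88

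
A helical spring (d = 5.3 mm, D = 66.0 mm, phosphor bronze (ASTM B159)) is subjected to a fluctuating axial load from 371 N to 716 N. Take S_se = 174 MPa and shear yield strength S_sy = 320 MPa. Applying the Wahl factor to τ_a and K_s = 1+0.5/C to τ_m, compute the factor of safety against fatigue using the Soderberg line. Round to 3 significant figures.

0.308

C = D/d = 66.0/5.3 = 12.4528; K_W = (4C−1)/(4C−4)+0.615/C = 1.1149; K_s = 1+0.5/C = 1.0402
F_a = (F_max−F_min)/2 = 172.5 N; F_m = (F_max+F_min)/2 = 543.5 N
τ_a = K_W·8F_aD/(πd³) = 1.1149 × 194.74 = 217.11 MPa
τ_m = K_s·8F_mD/(πd³) = 1.0402 × 613.56 = 638.19 MPa
Soderberg: 1/n_f = τ_a/S_se + τ_m/S_sy = 217.11/174 + 638.19/320 = 1.24773 + 1.99436 = 3.2421
n_f = 1/3.2421 = 0.3084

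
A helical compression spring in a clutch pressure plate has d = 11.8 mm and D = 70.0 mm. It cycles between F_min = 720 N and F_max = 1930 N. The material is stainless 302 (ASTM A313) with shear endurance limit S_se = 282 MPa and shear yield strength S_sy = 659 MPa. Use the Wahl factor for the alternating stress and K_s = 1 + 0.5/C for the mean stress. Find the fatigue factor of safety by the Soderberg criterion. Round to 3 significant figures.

1.89

C = D/d = 70.0/11.8 = 5.9322; K_W = (4C−1)/(4C−4)+0.615/C = 1.2557; K_s = 1+0.5/C = 1.0843
F_a = (F_max−F_min)/2 = 605 N; F_m = (F_max+F_min)/2 = 1325 N
τ_a = K_W·8F_aD/(πd³) = 1.2557 × 65.637 = 82.422 MPa
τ_m = K_s·8F_mD/(πd³) = 1.0843 × 143.75 = 155.87 MPa
Soderberg: 1/n_f = τ_a/S_se + τ_m/S_sy = 82.422/282 + 155.87/659 = 0.29228 + 0.23652 = 0.5288
n_f = 1/0.5288 = 1.891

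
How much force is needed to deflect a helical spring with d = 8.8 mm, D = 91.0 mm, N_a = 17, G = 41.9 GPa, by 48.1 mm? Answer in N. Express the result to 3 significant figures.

118 N

k = Gd⁴/(8D³N_a) = (41.9×10³)(8.8⁴)/(8·91.0³·17) = 2.4518 N/mm
F = k·δ = 2.4518 × 48.1 = 117.93 N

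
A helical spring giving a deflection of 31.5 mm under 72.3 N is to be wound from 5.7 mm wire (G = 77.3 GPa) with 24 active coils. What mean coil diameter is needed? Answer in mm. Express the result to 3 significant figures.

Required rate k = F/δ = 72.3/31.5 = 2.2952 N/mm
D = (Gd⁴/(8N_a·k))^(1/3) = (77.3×10³·5.7⁴/(8·24·2.2952))^(1/3)
  = (185161)^(1/3) = 56.9967 mm

57.0 mm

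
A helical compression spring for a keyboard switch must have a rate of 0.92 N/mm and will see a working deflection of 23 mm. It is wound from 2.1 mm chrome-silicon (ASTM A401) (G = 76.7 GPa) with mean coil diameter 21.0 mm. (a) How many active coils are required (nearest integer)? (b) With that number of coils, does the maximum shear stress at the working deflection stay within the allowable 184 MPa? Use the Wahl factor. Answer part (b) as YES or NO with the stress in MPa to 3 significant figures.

N_a = Gd⁴/(8D³k) = (76.7×10³)(2.1⁴)/(8·21.0³·0.92) = 21.88 → N_a = 22
Actual rate k = Gd⁴/(8D³·22) = 0.91517 N/mm
Working load F = kδ = 0.91517·23 = 21.049 N
C = 21.0/2.1 = 10.0000; K_W = (4C−1)/(4C−4)+0.615/C = 1.1448
τ_max = K_W·8FD/(πd³) = 1.1448·121.54 = 139.15 MPa
τ_max ≤ 184 MPa → acceptable

(a) 22 coils; (b) YES, τ_max = 139 MPa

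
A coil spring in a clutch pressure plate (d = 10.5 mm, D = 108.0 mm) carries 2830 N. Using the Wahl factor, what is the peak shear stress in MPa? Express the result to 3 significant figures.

767 MPa

Spring index C = D/d = 108.0/10.5 = 10.2857
K_W = (4C−1)/(4C−4) + 0.615/C = 40.143/37.143 + 0.0598 = 1.1406
τ₀ = 8FD/(πd³) = 8·2830·108.0/(π·10.5³) = 2.44512e+06/3636.8 = 672.33 MPa
τ_max = K·τ₀ = 1.1406 × 672.33 = 766.83 MPa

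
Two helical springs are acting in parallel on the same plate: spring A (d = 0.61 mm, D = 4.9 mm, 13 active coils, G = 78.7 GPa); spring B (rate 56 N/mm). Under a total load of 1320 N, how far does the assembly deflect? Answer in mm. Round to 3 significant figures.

k_A = Gd⁴/(8D³N_a) = (78.7×10³)(0.61⁴)/(8·4.9³·13) = 0.89058 N/mm
Parallel: k_eq = 0.89058 + 56 = 56.891 N/mm
δ = F/k_eq = 1320/56.891 = 23.202 mm

23.2 mm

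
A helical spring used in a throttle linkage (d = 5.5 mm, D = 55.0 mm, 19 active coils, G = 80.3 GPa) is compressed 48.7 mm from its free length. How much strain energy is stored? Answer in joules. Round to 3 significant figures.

k = Gd⁴/(8D³N_a) = (80.3×10³)(5.5⁴)/(8·55.0³·19) = 2.9056 N/mm
U = ½kδ² = 0.5 × 2.9056 × 48.7² = 3445.6 N·mm = 3.4456 J

3.45 J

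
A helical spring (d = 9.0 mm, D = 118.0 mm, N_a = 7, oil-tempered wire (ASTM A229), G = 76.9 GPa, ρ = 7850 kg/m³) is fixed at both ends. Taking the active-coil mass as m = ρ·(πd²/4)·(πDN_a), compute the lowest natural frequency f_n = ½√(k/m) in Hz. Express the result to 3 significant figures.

k = Gd⁴/(8D³N_a) = (76.9×10³)(9.0⁴)/(8·118.0³·7) = 5.4836 N/mm = 5483.6 N/m
Wire length L = πDN_a = π·118.0·7 = 2595 mm
m = ρ·(πd²/4)·L = 7850 × 63.617×10⁻⁶ m² × 2.595 m = 1.2959 kg
f_n = ½√(k/m) = 0.5·√(5483.6/1.2959) = 0.5·√(4231.4) = 32.525 Hz

32.5 Hz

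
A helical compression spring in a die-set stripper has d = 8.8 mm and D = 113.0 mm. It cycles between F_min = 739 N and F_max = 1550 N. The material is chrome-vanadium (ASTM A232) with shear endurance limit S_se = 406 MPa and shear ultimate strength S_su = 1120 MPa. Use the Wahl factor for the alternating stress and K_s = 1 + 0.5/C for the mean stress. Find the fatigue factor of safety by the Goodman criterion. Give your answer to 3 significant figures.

1.09

C = D/d = 113.0/8.8 = 12.8409; K_W = (4C−1)/(4C−4)+0.615/C = 1.1112; K_s = 1+0.5/C = 1.0389
F_a = (F_max−F_min)/2 = 405.5 N; F_m = (F_max+F_min)/2 = 1144.5 N
τ_a = K_W·8F_aD/(πd³) = 1.1112 × 171.22 = 190.27 MPa
τ_m = K_s·8F_mD/(πd³) = 1.0389 × 483.27 = 502.08 MPa
Goodman: 1/n_f = τ_a/S_se + τ_m/S_su = 190.27/406 + 502.08/1120 = 0.46864 + 0.44829 = 0.91693
n_f = 1/0.91693 = 1.091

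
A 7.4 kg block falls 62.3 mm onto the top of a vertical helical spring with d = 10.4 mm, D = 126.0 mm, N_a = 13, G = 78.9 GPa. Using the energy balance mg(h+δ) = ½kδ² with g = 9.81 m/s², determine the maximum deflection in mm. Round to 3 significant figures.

k = Gd⁴/(8D³N_a) = (78.9×10³)(10.4⁴)/(8·126.0³·13) = 4.4368 N/mm
W = mg = 7.4 × 9.81 = 72.594 N
½kδ² − Wδ − Wh = 0 → δ = (W + √(W² + 2kWh))/k
δ = (72.594 + √(5269.9 + 40131.4))/4.4368 = (72.594 + 213.08)/4.4368 = 64.387 mm

64.4 mm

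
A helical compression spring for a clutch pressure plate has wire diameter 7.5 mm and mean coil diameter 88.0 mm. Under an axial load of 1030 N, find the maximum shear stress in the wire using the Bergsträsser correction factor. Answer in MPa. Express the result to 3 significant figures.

Spring index C = D/d = 88.0/7.5 = 11.7333
K_B = (4C+2)/(4C−3) = 48.933/43.933 = 1.1138
τ₀ = 8FD/(πd³) = 8·1030·88.0/(π·7.5³) = 725120/1325.4 = 547.11 MPa
τ_max = K·τ₀ = 1.1138 × 547.11 = 609.38 MPa

609 MPa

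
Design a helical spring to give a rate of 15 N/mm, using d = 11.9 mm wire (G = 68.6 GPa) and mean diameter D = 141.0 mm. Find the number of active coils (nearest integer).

4

N_a = Gd⁴/(8D³k) = (68.6×10³ × 11.9⁴)/(8 × 141.0³ × 15)
    = 1.37566e+09 / 3.36387e+08 = 4.09 → 4 coils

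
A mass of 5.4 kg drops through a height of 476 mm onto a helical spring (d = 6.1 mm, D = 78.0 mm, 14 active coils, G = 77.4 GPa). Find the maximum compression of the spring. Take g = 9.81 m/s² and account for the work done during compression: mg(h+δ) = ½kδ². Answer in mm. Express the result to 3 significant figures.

k = Gd⁴/(8D³N_a) = (77.4×10³)(6.1⁴)/(8·78.0³·14) = 2.0163 N/mm
W = mg = 5.4 × 9.81 = 52.974 N
½kδ² − Wδ − Wh = 0 → δ = (W + √(W² + 2kWh))/k
δ = (52.974 + √(2806.2 + 101685))/2.0163 = (52.974 + 323.25)/2.0163 = 186.59 mm

187 mm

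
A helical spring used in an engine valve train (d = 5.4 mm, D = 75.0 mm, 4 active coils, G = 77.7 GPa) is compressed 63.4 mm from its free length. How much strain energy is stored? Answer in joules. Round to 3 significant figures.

k = Gd⁴/(8D³N_a) = (77.7×10³)(5.4⁴)/(8·75.0³·4) = 4.894 N/mm
U = ½kδ² = 0.5 × 4.894 × 63.4² = 9835.8 N·mm = 9.8358 J

9.84 J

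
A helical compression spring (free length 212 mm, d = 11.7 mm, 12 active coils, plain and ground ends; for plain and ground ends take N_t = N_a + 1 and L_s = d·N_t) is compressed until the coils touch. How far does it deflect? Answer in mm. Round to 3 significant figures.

59.9 mm

N_t = 13; L_s = 11.7·13 = 152.1 mm
δ_solid = L₀ − L_s = 212 − 152.1 = 59.9 mm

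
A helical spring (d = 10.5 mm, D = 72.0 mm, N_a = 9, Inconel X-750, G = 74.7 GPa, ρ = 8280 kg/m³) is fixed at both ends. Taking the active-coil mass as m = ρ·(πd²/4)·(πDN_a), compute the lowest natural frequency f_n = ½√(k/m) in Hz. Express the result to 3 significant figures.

76.1 Hz

k = Gd⁴/(8D³N_a) = (74.7×10³)(10.5⁴)/(8·72.0³·9) = 33.787 N/mm = 33787 N/m
Wire length L = πDN_a = π·72.0·9 = 2035.8 mm
m = ρ·(πd²/4)·L = 8280 × 86.59×10⁻⁶ m² × 2.0358 m = 1.4596 kg
f_n = ½√(k/m) = 0.5·√(33787/1.4596) = 0.5·√(23149) = 76.073 Hz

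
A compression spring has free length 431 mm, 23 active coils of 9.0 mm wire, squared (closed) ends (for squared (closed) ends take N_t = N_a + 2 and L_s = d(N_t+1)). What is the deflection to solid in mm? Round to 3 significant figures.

197 mm

N_t = 25; L_s = 9.0·26 = 234 mm
δ_solid = L₀ − L_s = 431 − 234 = 197 mm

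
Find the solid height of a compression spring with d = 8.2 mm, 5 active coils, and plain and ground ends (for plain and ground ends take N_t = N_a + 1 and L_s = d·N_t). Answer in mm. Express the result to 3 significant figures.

plain and ground ends: N_t = N_a + 1 = 5 + 1 = 6
L_s = d·N_t = 8.2 × 6 = 49.2 mm

49.2 mm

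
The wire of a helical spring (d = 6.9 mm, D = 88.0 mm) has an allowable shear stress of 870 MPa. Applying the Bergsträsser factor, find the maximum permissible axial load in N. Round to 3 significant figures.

C = D/d = 88.0/6.9 = 12.7536
K_B = (4C+2)/(4C−3) = 53.014/48.014 = 1.1041
τ_max = K·8FD/(πd³) → F_max = τ_allow·πd³/(8DK)
F_max = 870·π·6.9³/(8·88.0·1.1041) = 8.9788e+05/777.31 = 1155.1 N

1160 N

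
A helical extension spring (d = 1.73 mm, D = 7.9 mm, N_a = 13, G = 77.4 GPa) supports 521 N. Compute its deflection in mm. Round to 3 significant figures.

38.5 mm

k = Gd⁴/(8D³N_a) = (77.4×10³)(1.73⁴)/(8·7.9³·13) = 13.521 N/mm
δ = F/k = 521 / 13.521 = 38.532 mm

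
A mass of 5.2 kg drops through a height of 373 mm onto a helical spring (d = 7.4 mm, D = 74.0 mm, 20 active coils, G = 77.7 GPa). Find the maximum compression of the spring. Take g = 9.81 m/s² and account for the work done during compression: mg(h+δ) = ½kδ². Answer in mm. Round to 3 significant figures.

118 mm

k = Gd⁴/(8D³N_a) = (77.7×10³)(7.4⁴)/(8·74.0³·20) = 3.5936 N/mm
W = mg = 5.2 × 9.81 = 51.012 N
½kδ² − Wδ − Wh = 0 → δ = (W + √(W² + 2kWh))/k
δ = (51.012 + √(2602.2 + 136755))/3.5936 = (51.012 + 373.31)/3.5936 = 118.08 mm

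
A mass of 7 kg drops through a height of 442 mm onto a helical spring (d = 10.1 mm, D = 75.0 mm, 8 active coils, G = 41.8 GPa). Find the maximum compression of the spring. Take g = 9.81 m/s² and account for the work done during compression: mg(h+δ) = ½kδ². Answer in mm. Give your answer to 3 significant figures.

k = Gd⁴/(8D³N_a) = (41.8×10³)(10.1⁴)/(8·75.0³·8) = 16.11 N/mm
W = mg = 7 × 9.81 = 68.67 N
½kδ² − Wδ − Wh = 0 → δ = (W + √(W² + 2kWh))/k
δ = (68.67 + √(4715.6 + 977952))/16.11 = (68.67 + 991.3)/16.11 = 65.795 mm

65.8 mm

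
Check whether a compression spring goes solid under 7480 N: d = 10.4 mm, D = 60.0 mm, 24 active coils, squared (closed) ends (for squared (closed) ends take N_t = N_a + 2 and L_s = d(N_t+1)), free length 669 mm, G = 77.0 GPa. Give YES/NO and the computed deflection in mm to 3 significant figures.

NO, δ = 344 mm

k = Gd⁴/(8D³N_a) = (77.0×10³)(10.4⁴)/(8·60.0³·24) = 21.72 N/mm
N_t = 26; L_s = 10.4·27 = 280.8 mm; δ_solid = L₀ − L_s = 669 − 280.8 = 388.2 mm
δ = F/k = 7480/21.72 = 344.38 mm
δ < δ_solid → spring does not go solid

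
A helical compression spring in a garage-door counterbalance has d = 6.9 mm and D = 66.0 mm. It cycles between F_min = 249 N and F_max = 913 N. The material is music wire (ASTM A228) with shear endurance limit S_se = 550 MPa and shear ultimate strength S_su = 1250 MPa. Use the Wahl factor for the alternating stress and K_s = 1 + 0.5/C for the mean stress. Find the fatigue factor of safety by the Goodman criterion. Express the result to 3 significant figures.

1.65

C = D/d = 66.0/6.9 = 9.5652; K_W = (4C−1)/(4C−4)+0.615/C = 1.1519; K_s = 1+0.5/C = 1.0523
F_a = (F_max−F_min)/2 = 332 N; F_m = (F_max+F_min)/2 = 581 N
τ_a = K_W·8F_aD/(πd³) = 1.1519 × 169.85 = 195.65 MPa
τ_m = K_s·8F_mD/(πd³) = 1.0523 × 297.24 = 312.78 MPa
Goodman: 1/n_f = τ_a/S_se + τ_m/S_su = 195.65/550 + 312.78/1250 = 0.35572 + 0.25023 = 0.60595
n_f = 1/0.60595 = 1.65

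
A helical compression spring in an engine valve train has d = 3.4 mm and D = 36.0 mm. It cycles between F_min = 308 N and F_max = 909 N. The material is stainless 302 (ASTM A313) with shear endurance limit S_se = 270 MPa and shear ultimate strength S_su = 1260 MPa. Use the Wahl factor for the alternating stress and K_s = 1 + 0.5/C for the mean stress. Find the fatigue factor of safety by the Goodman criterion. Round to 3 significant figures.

C = D/d = 36.0/3.4 = 10.5882; K_W = (4C−1)/(4C−4)+0.615/C = 1.1363; K_s = 1+0.5/C = 1.0472
F_a = (F_max−F_min)/2 = 300.5 N; F_m = (F_max+F_min)/2 = 608.5 N
τ_a = K_W·8F_aD/(πd³) = 1.1363 × 700.89 = 796.43 MPa
τ_m = K_s·8F_mD/(πd³) = 1.0472 × 1419.3 = 1486.3 MPa
Goodman: 1/n_f = τ_a/S_se + τ_m/S_su = 796.43/270 + 1486.3/1260 = 2.94972 + 1.17960 = 4.1293
n_f = 1/4.1293 = 0.2422

0.242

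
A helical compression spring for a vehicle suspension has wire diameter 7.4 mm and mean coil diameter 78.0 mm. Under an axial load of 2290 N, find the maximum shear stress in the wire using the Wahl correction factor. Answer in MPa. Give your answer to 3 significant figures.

1280 MPa

Spring index C = D/d = 78.0/7.4 = 10.5405
K_W = (4C−1)/(4C−4) + 0.615/C = 41.162/38.162 + 0.0583 = 1.1370
τ₀ = 8FD/(πd³) = 8·2290·78.0/(π·7.4³) = 1.42896e+06/1273 = 1122.5 MPa
τ_max = K·τ₀ = 1.1370 × 1122.5 = 1276.2 MPa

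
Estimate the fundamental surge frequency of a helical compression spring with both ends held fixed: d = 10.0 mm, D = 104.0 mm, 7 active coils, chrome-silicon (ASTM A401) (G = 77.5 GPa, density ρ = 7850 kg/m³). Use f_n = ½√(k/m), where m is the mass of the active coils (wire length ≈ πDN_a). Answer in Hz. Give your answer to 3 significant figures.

k = Gd⁴/(8D³N_a) = (77.5×10³)(10.0⁴)/(8·104.0³·7) = 12.303 N/mm = 12303 N/m
Wire length L = πDN_a = π·104.0·7 = 2287.1 mm
m = ρ·(πd²/4)·L = 7850 × 78.54×10⁻⁶ m² × 2.2871 m = 1.4101 kg
f_n = ½√(k/m) = 0.5·√(12303/1.4101) = 0.5·√(8725.1) = 46.704 Hz

46.7 Hz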